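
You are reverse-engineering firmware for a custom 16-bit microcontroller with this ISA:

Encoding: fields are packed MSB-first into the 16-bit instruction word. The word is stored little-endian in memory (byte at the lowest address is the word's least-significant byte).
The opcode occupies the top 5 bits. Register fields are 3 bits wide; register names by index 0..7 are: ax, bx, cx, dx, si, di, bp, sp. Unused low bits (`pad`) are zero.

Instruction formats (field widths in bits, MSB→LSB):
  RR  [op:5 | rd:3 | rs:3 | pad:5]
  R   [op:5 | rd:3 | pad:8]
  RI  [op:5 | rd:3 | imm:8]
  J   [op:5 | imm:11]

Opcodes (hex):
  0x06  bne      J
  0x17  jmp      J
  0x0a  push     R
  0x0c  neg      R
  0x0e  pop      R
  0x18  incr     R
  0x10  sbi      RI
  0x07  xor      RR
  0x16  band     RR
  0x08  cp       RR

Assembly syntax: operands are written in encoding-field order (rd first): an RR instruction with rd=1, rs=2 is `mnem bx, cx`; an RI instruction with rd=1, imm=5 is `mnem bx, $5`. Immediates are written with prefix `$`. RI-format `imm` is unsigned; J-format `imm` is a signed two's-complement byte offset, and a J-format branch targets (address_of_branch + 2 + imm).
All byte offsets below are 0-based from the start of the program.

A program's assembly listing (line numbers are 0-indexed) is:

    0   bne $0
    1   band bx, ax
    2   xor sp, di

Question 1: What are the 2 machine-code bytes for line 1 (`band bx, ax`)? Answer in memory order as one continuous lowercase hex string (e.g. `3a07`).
line 1 (band): pack op=0x16:5|rd=1:3|rs=0:3|pad=0:5 = 0xb100; little→ 00 b1

00b1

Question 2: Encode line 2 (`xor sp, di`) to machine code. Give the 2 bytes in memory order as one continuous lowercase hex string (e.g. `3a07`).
a03f

2. xor fields op=0x7:5|rd=7:3|rs=5:3|pad=0:5 → word 3fa0h → a0 3f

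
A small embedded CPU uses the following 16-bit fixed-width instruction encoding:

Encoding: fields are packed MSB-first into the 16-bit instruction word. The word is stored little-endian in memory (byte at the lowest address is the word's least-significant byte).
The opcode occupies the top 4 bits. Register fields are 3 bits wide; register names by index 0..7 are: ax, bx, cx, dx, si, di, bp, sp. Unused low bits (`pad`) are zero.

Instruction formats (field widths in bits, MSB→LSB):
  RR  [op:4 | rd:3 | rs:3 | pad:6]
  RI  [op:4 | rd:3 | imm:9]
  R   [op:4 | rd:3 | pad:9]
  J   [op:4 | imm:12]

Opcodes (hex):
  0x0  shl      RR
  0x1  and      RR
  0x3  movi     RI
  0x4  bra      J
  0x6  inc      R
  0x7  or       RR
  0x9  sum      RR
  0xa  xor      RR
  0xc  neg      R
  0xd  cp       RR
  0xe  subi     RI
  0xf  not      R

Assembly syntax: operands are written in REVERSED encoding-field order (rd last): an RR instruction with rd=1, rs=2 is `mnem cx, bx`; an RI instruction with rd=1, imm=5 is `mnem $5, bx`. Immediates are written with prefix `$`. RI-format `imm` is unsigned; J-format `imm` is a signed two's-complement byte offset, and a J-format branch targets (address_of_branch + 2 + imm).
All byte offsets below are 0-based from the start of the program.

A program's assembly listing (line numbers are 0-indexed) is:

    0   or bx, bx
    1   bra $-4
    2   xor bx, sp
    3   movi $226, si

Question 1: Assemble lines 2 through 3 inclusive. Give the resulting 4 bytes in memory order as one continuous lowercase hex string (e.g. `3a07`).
line 2 (xor): pack op=0xa:4|rd=7:3|rs=1:3|pad=0:6 = 0xae40; little→ 40 ae
line 3 (movi): pack op=0x3:4|rd=4:3|imm=226:9 = 0x38e2; little→ e2 38

40aee238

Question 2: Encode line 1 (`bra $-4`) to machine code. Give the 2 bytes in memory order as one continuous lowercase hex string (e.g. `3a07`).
line 1 (bra): pack op=0x4:4|imm=-4:12 = 0x4ffc; little→ fc 4f

fc4f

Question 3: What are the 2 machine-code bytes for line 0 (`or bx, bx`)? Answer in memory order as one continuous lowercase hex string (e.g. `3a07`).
4072

0. or fields op=0x7:4|rd=1:3|rs=1:3|pad=0:6 → word 7240h → 40 72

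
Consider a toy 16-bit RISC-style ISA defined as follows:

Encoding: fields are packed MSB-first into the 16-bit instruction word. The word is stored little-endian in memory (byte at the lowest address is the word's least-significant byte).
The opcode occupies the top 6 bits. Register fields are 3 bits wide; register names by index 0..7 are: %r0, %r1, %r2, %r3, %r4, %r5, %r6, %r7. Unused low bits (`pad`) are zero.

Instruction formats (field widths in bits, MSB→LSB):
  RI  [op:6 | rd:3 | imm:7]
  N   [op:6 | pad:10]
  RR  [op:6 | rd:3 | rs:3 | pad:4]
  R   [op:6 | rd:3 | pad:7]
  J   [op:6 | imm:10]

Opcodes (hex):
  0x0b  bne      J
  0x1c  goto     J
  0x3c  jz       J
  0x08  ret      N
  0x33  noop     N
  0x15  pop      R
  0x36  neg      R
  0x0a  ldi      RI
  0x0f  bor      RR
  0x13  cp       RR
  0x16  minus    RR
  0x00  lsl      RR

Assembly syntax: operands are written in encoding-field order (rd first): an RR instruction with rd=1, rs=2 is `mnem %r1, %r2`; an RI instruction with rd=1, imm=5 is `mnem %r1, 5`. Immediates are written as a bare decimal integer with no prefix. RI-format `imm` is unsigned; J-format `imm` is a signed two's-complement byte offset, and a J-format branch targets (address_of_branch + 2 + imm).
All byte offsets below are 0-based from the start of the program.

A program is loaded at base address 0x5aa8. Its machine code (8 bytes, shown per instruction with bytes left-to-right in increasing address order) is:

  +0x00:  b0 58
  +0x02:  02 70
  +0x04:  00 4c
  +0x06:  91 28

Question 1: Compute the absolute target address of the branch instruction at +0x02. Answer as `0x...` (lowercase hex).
@+02  little-endian(02 70) = 0x7002
  op=0x7002>>10=0x1c ⇒ goto (J)
  imm@[9:0]=0x2 ⇒ 2
  target = base 0x5aa8 + off 0x02 + 2 + imm 2 = 0x5aae

0x5aae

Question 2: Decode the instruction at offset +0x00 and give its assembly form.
minus %r1, %r3

off 0x00: read b0 58 as little → 0x58b0
  op=0x58b0>>10=0x16 ⇒ minus (RR)
  rd@[9:7]=0x1 ⇒ %r1
  rs@[6:4]=0x3 ⇒ %r3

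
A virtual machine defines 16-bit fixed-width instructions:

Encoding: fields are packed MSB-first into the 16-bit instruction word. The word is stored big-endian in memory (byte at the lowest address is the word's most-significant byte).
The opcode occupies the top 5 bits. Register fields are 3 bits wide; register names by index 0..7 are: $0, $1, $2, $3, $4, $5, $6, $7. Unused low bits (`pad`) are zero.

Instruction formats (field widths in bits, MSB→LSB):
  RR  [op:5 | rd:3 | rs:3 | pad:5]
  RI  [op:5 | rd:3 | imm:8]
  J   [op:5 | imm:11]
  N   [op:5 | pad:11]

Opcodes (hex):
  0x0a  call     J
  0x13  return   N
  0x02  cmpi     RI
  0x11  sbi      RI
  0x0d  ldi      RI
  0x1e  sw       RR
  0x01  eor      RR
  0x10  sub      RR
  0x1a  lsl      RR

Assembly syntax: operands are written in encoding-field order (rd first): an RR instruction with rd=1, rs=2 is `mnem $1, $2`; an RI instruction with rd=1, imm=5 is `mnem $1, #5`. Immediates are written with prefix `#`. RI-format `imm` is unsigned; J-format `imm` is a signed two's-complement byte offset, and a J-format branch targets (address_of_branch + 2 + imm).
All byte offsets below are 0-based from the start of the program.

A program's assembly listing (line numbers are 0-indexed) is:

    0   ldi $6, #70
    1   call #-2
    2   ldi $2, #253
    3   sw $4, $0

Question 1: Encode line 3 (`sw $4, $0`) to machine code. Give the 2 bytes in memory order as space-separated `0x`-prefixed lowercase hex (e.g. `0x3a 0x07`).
0xf4 0x00

L3: sw op=0x1e:5|rd=4:3|rs=0:3|pad=0:5 ⇒ 0xf400 ⇒ big f4 00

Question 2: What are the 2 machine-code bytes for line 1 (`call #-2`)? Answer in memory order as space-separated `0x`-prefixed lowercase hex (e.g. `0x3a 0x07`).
0x57 0xfe

1. call fields op=0xa:5|imm=-2:11 → word 57feh → 57 fe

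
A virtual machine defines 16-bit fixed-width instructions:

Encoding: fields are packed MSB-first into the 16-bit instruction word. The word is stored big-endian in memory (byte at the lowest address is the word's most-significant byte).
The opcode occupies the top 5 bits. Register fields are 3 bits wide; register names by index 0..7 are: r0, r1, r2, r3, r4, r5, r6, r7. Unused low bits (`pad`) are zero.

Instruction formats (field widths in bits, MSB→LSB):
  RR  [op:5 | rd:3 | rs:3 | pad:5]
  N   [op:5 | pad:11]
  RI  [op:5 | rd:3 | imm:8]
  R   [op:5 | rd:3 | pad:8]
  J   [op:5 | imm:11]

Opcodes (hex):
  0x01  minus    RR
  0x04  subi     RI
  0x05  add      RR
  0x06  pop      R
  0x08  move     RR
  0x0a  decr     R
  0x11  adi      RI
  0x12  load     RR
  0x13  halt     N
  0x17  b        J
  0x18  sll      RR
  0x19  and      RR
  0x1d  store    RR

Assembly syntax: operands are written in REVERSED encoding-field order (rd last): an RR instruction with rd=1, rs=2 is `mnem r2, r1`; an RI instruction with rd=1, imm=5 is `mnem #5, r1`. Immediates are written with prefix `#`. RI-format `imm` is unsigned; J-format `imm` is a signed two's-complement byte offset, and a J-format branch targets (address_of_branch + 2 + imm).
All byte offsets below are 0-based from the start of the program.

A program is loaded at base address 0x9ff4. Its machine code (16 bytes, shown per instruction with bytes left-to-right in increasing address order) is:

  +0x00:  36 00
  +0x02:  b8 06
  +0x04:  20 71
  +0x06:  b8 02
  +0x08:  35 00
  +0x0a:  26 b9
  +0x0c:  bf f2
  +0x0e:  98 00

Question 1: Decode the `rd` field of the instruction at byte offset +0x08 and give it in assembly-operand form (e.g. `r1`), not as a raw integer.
+0x08: 35 00 ⇒ word 0x3500 (big)
  op=0x3500>>11=0x6 ⇒ pop (R)
  rd: (w>>8)&0x7=0x5 → r5

r5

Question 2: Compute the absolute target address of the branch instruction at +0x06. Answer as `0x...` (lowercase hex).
off 0x06: read b8 02 as big → 0xb802
  op=0xb802>>11=0x17 ⇒ b (J)
  imm@[10:0]=0x2 ⇒ #2
  target = base 0x9ff4 + off 0x06 + 2 + imm 2 = 0x9ffe

0x9ffe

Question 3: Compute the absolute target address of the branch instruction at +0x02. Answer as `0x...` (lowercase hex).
0x9ffe

+0x02: b8 06 ⇒ word 0xb806 (big)
  op=0xb806>>11=0x17 ⇒ b (J)
  imm: (w>>0)&0x7ff=0x6 → #6
  target = base 0x9ff4 + off 0x02 + 2 + imm 6 = 0x9ffe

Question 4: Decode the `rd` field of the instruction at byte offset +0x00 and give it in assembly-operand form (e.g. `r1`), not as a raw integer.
r6

off 0x00: read 36 00 as big → 0x3600
  top 5b → 0x6 → pop [R]
  rd: (w>>8)&0x7=0x6 → r6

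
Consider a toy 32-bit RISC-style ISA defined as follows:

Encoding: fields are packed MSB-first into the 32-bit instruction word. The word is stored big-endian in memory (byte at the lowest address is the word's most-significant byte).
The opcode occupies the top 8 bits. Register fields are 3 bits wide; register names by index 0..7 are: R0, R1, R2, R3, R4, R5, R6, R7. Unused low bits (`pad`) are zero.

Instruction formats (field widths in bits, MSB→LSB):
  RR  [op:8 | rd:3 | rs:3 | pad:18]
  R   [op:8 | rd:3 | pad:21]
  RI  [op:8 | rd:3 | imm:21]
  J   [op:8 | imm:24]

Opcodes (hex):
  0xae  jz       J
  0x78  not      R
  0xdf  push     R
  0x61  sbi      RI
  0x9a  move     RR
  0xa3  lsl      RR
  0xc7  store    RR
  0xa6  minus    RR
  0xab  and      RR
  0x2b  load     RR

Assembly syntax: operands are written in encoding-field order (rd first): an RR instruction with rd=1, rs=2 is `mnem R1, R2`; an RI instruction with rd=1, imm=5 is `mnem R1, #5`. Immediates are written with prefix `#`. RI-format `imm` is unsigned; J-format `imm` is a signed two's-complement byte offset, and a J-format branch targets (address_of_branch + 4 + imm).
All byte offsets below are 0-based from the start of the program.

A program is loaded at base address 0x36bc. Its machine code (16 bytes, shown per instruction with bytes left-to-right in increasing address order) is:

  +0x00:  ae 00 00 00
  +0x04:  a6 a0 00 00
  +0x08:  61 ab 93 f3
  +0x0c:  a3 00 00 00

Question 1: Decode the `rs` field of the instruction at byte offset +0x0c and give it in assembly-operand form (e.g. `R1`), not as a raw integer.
R0

off 0x0c: read a3 00 00 00 as big → 0xa3000000
  opcode bits[31:24]=0xa3: lsl/RR
  [23:21] rd=0 = R0
  [20:18] rs=0 = R0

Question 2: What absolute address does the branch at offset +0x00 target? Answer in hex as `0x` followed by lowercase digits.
+0x00: ae 00 00 00 ⇒ word 0xae000000 (big)
  op=0xae000000>>24=0xae ⇒ jz (J)
  imm@[23:0]=0x0 ⇒ #0
  target = base 0x36bc + off 0x00 + 4 + imm 0 = 0x36c0

0x36c0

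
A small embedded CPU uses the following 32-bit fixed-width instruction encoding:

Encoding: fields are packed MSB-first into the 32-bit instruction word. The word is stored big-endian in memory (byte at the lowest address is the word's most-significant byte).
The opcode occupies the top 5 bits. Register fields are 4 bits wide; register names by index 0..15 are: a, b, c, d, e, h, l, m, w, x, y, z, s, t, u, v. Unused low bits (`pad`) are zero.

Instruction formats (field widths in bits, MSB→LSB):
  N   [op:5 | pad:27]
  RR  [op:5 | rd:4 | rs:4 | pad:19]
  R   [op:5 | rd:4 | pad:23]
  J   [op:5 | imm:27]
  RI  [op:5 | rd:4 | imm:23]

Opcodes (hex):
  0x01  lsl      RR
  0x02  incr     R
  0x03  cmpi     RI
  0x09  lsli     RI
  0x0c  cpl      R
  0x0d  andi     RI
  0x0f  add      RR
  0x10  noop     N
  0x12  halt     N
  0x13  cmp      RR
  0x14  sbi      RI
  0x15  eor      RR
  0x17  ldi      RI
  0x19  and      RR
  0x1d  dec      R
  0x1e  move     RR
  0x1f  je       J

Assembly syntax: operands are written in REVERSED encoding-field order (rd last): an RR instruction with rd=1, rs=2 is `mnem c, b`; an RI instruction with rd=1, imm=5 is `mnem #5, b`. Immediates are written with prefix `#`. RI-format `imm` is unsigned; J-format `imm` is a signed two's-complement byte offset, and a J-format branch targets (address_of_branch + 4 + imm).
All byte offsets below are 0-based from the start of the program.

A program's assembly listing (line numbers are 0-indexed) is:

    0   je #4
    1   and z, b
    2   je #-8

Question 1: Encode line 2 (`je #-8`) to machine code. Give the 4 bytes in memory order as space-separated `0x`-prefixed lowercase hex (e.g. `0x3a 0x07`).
0xff 0xff 0xff 0xf8

L2: je op=0x1f:5|imm=-8:27 ⇒ 0xfffffff8 ⇒ big ff ff ff f8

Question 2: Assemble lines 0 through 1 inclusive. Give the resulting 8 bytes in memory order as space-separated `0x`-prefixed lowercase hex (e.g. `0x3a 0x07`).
L0: je op=0x1f:5|imm=4:27 ⇒ 0xf8000004 ⇒ big f8 00 00 04
L1: and op=0x19:5|rd=1:4|rs=11:4|pad=0:19 ⇒ 0xc8d80000 ⇒ big c8 d8 00 00

0xf8 0x00 0x00 0x04 0xc8 0xd8 0x00 0x00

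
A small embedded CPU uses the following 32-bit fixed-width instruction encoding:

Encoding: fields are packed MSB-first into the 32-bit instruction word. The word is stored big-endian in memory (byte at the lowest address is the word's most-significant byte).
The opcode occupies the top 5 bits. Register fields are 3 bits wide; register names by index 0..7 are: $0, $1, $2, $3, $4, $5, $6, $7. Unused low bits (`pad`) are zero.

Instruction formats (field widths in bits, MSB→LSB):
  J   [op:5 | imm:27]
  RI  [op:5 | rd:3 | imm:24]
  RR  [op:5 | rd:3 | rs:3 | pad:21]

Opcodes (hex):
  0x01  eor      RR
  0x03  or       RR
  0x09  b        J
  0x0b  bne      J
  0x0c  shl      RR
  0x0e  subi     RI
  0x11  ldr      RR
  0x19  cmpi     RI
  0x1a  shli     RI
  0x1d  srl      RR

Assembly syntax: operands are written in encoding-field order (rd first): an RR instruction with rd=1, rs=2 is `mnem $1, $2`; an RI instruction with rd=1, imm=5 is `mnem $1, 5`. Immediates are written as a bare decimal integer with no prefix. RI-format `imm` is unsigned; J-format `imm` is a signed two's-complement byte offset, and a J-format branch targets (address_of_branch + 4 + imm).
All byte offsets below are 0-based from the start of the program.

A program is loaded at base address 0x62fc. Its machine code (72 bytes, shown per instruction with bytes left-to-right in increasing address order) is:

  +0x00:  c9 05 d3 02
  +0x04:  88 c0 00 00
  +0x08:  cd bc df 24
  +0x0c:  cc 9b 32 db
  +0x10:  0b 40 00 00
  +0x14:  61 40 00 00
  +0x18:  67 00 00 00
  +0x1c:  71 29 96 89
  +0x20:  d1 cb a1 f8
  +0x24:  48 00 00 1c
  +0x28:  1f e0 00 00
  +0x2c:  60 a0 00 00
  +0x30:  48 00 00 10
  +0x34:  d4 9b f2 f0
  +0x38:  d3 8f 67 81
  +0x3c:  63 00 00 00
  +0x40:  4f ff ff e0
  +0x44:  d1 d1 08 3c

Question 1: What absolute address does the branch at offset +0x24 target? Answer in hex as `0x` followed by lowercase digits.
+0x24: 48 00 00 1c ⇒ word 0x4800001c (big)
  op=0x4800001c>>27=0x9 ⇒ b (J)
  [26:0] imm=28 = 28
  target = base 0x62fc + off 0x24 + 4 + imm 28 = 0x6340

0x6340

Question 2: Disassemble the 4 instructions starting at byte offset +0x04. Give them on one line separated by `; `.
off 0x04: read 88 c0 00 00 as big → 0x88c00000
  opcode bits[31:27]=0x11: ldr/RR
  [26:24] rd=0 = $0
  [23:21] rs=6 = $6
off 0x08: read cd bc df 24 as big → 0xcdbcdf24
  opcode bits[31:27]=0x19: cmpi/RI
  [26:24] rd=5 = $5
  [23:0] imm=12377892 = 12377892
off 0x0c: read cc 9b 32 db as big → 0xcc9b32db
  opcode bits[31:27]=0x19: cmpi/RI
  [26:24] rd=4 = $4
  [23:0] imm=10171099 = 10171099
off 0x10: read 0b 40 00 00 as big → 0x0b400000
  opcode bits[31:27]=0x1: eor/RR
  [26:24] rd=3 = $3
  [23:21] rs=2 = $2

ldr $0, $6; cmpi $5, 12377892; cmpi $4, 10171099; eor $3, $2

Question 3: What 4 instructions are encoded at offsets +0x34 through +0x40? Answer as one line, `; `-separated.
@+34  big-endian(d4 9b f2 f0) = 0xd49bf2f0
  opcode bits[31:27]=0x1a: shli/RI
  [26:24] rd=4 = $4
  [23:0] imm=10220272 = 10220272
@+38  big-endian(d3 8f 67 81) = 0xd38f6781
  opcode bits[31:27]=0x1a: shli/RI
  [26:24] rd=3 = $3
  [23:0] imm=9398145 = 9398145
@+3c  big-endian(63 00 00 00) = 0x63000000
  opcode bits[31:27]=0xc: shl/RR
  [26:24] rd=3 = $3
  [23:21] rs=0 = $0
@+40  big-endian(4f ff ff e0) = 0x4fffffe0
  opcode bits[31:27]=0x9: b/J
  [26:0] imm=134217696 (s27→-32) = -32

shli $4, 10220272; shli $3, 9398145; shl $3, $0; b -32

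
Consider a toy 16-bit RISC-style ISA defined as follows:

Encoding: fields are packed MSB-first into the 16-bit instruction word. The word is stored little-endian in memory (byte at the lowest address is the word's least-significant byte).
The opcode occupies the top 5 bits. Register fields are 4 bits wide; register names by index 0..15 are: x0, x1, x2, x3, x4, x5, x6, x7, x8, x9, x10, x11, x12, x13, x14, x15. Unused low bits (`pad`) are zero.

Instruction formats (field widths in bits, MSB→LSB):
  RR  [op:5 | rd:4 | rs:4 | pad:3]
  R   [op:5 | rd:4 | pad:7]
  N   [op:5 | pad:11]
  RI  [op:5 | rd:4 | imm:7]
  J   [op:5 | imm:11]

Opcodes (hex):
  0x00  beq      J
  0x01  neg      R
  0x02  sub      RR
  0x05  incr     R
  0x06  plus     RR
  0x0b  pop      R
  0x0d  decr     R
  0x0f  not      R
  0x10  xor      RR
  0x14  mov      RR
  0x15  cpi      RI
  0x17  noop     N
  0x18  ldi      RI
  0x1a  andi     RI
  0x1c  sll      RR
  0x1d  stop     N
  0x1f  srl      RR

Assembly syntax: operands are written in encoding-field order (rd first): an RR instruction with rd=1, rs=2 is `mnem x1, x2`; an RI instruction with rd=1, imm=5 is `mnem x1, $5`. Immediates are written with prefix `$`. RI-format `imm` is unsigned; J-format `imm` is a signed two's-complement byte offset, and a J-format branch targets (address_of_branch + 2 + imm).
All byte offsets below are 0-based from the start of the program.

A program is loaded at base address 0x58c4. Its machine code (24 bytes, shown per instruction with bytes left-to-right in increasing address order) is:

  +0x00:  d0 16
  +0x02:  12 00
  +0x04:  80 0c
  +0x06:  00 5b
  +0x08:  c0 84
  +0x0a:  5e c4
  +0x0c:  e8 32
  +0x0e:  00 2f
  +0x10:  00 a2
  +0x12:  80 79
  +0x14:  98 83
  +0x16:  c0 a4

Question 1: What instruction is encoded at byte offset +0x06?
pop x6

[06] 00 5b → 0x5b00
  top 5b → 0xb → pop [R]
  rd@[10:7]=0x6 ⇒ x6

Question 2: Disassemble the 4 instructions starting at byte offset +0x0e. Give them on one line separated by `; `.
[0e] 00 2f → 0x2f00
  opcode bits[15:11]=0x5: incr/R
  rd: (w>>7)&0xf=0xe → x14
[10] 00 a2 → 0xa200
  opcode bits[15:11]=0x14: mov/RR
  rd: (w>>7)&0xf=0x4 → x4
  rs: (w>>3)&0xf=0x0 → x0
[12] 80 79 → 0x7980
  opcode bits[15:11]=0xf: not/R
  rd: (w>>7)&0xf=0x3 → x3
[14] 98 83 → 0x8398
  opcode bits[15:11]=0x10: xor/RR
  rd: (w>>7)&0xf=0x7 → x7
  rs: (w>>3)&0xf=0x3 → x3

incr x14; mov x4, x0; not x3; xor x7, x3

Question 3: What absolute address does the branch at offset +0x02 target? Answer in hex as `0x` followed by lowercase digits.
+0x02: 12 00 ⇒ word 0x0012 (little)
  op=0x0012>>11=0x0 ⇒ beq (J)
  [10:0] imm=18 = $18
  target = base 0x58c4 + off 0x02 + 2 + imm 18 = 0x58da

0x58da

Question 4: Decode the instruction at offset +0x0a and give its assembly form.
+0x0a: 5e c4 ⇒ word 0xc45e (little)
  op=0xc45e>>11=0x18 ⇒ ldi (RI)
  [10:7] rd=8 = x8
  [6:0] imm=94 = $94

ldi x8, $94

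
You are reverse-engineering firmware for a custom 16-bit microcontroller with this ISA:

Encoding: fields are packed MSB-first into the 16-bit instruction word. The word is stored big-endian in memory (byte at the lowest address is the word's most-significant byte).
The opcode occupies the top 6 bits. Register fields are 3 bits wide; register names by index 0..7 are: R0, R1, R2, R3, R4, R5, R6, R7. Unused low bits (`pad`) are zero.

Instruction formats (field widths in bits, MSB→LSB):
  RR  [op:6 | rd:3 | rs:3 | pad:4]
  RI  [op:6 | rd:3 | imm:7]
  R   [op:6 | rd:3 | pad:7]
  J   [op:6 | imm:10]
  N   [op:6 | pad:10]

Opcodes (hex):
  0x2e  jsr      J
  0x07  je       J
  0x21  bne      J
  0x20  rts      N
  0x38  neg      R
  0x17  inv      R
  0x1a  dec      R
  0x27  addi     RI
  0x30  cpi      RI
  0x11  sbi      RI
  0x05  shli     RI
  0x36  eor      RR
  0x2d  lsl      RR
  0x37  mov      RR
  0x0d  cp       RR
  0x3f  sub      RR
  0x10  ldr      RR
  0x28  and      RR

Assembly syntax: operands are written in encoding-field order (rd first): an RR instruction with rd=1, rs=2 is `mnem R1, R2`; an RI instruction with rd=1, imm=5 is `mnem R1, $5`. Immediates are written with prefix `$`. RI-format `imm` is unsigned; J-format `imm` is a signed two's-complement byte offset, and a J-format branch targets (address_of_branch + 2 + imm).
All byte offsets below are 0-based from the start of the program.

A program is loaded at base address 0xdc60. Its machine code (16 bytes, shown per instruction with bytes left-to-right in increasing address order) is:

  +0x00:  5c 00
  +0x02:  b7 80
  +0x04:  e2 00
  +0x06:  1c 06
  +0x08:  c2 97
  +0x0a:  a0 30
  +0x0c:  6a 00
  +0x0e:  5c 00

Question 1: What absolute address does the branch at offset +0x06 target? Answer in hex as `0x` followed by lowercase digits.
0xdc6e

@+06  big-endian(1c 06) = 0x1c06
  opcode bits[15:10]=0x7: je/J
  [9:0] imm=6 = $6
  target = base 0xdc60 + off 0x06 + 2 + imm 6 = 0xdc6e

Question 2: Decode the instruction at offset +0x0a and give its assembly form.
off 0x0a: read a0 30 as big → 0xa030
  top 6b → 0x28 → and [RR]
  rd: (w>>7)&0x7=0x0 → R0
  rs: (w>>4)&0x7=0x3 → R3

and R0, R3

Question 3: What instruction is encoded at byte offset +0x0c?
[0c] 6a 00 → 0x6a00
  op=0x6a00>>10=0x1a ⇒ dec (R)
  rd@[9:7]=0x4 ⇒ R4

dec R4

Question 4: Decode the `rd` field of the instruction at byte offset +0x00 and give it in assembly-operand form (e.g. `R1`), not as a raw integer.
@+00  big-endian(5c 00) = 0x5c00
  opcode bits[15:10]=0x17: inv/R
  rd: (w>>7)&0x7=0x0 → R0

R0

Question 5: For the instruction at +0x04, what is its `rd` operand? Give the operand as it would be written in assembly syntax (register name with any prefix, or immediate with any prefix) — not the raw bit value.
R4

@+04  big-endian(e2 00) = 0xe200
  op=0xe200>>10=0x38 ⇒ neg (R)
  rd: (w>>7)&0x7=0x4 → R4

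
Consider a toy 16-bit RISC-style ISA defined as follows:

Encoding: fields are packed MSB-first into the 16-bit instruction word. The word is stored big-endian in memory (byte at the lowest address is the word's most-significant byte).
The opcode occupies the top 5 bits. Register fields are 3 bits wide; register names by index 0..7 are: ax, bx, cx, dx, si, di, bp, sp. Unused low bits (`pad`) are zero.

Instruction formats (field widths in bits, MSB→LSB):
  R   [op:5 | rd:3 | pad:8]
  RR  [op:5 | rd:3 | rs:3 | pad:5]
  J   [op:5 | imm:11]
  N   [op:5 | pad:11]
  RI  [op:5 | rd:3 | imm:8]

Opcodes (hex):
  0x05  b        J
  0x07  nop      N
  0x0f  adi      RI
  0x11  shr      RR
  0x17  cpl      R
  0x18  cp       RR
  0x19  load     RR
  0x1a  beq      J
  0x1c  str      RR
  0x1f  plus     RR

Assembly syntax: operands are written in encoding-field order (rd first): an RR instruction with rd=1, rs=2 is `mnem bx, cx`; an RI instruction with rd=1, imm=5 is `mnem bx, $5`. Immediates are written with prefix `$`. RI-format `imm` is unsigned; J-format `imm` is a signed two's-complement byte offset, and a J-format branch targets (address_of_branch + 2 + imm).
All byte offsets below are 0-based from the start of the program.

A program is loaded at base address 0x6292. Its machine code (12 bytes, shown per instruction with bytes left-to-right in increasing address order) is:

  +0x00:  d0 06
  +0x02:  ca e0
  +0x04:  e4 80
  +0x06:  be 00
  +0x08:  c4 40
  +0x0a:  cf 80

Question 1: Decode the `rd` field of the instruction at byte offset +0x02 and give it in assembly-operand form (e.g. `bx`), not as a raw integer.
cx

+0x02: ca e0 ⇒ word 0xcae0 (big)
  op=0xcae0>>11=0x19 ⇒ load (RR)
  rd@[10:8]=0x2 ⇒ cx
  rs@[7:5]=0x7 ⇒ sp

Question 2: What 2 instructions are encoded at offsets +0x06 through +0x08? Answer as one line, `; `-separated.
+0x06: be 00 ⇒ word 0xbe00 (big)
  top 5b → 0x17 → cpl [R]
  [10:8] rd=6 = bp
+0x08: c4 40 ⇒ word 0xc440 (big)
  top 5b → 0x18 → cp [RR]
  [10:8] rd=4 = si
  [7:5] rs=2 = cx

cpl bp; cp si, cx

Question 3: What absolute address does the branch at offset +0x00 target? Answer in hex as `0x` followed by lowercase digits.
0x629a

+0x00: d0 06 ⇒ word 0xd006 (big)
  opcode bits[15:11]=0x1a: beq/J
  imm: (w>>0)&0x7ff=0x6 → $6
  target = base 0x6292 + off 0x00 + 2 + imm 6 = 0x629a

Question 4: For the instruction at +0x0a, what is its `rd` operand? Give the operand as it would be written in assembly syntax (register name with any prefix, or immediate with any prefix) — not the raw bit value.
[0a] cf 80 → 0xcf80
  top 5b → 0x19 → load [RR]
  [10:8] rd=7 = sp
  [7:5] rs=4 = si

sp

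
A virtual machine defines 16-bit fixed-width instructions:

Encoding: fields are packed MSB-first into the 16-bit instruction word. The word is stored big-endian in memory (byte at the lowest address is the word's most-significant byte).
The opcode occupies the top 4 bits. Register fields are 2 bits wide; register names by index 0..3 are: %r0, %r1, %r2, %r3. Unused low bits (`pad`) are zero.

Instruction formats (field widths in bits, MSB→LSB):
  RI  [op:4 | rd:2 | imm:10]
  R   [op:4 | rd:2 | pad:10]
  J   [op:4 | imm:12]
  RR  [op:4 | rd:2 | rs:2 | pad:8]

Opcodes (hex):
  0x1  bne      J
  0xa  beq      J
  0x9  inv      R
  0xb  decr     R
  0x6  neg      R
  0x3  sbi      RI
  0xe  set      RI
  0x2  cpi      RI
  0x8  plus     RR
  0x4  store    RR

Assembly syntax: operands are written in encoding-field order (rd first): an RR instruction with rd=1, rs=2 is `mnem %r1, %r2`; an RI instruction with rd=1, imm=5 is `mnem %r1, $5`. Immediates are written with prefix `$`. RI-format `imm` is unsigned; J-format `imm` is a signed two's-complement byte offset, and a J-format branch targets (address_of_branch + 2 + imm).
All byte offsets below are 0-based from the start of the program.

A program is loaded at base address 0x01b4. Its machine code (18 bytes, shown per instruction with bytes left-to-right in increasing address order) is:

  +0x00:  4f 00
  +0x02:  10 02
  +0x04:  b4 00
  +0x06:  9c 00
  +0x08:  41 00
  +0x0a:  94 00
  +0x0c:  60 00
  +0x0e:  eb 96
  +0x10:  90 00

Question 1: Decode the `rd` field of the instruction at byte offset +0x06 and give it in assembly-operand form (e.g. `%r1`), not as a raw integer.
off 0x06: read 9c 00 as big → 0x9c00
  op=0x9c00>>12=0x9 ⇒ inv (R)
  rd: (w>>10)&0x3=0x3 → %r3

%r3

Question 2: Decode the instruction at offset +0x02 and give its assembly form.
bne $2

off 0x02: read 10 02 as big → 0x1002
  op=0x1002>>12=0x1 ⇒ bne (J)
  imm@[11:0]=0x2 ⇒ $2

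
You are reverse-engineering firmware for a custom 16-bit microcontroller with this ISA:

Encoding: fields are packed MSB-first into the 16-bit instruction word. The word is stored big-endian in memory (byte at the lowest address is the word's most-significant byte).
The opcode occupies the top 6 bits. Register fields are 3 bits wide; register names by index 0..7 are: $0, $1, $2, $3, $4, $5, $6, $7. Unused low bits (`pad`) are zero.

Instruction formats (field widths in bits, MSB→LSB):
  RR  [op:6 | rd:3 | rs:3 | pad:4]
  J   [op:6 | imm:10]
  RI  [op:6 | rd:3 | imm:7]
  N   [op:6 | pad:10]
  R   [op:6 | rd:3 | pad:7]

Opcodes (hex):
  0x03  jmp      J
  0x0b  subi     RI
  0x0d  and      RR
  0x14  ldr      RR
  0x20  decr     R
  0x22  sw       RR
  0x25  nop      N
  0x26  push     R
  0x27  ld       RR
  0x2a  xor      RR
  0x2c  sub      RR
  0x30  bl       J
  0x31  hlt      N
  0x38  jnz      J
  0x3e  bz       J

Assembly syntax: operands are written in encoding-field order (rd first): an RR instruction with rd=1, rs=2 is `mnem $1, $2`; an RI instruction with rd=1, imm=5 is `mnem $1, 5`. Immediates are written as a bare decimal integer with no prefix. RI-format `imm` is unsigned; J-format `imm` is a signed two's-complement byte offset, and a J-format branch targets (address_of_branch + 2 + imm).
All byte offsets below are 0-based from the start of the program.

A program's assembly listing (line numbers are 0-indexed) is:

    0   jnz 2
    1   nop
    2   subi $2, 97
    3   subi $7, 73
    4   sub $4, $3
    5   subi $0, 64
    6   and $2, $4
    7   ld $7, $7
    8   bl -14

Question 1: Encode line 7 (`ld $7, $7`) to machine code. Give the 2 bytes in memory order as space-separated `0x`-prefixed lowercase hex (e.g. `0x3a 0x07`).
line 7 (ld): pack op=0x27:6|rd=7:3|rs=7:3|pad=0:4 = 0x9ff0; big→ 9f f0

0x9f 0xf0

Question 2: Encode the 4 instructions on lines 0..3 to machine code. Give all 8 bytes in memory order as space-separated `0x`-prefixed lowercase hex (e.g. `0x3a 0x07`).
line 0 (jnz): pack op=0x38:6|imm=2:10 = 0xe002; big→ e0 02
line 1 (nop): pack op=0x25:6|pad=0:10 = 0x9400; big→ 94 00
line 2 (subi): pack op=0xb:6|rd=2:3|imm=97:7 = 0x2d61; big→ 2d 61
line 3 (subi): pack op=0xb:6|rd=7:3|imm=73:7 = 0x2fc9; big→ 2f c9

0xe0 0x02 0x94 0x00 0x2d 0x61 0x2f 0xc9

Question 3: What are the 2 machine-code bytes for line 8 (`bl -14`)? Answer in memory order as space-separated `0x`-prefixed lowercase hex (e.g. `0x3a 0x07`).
L8: bl op=0x30:6|imm=-14:10 ⇒ 0xc3f2 ⇒ big c3 f2

0xc3 0xf2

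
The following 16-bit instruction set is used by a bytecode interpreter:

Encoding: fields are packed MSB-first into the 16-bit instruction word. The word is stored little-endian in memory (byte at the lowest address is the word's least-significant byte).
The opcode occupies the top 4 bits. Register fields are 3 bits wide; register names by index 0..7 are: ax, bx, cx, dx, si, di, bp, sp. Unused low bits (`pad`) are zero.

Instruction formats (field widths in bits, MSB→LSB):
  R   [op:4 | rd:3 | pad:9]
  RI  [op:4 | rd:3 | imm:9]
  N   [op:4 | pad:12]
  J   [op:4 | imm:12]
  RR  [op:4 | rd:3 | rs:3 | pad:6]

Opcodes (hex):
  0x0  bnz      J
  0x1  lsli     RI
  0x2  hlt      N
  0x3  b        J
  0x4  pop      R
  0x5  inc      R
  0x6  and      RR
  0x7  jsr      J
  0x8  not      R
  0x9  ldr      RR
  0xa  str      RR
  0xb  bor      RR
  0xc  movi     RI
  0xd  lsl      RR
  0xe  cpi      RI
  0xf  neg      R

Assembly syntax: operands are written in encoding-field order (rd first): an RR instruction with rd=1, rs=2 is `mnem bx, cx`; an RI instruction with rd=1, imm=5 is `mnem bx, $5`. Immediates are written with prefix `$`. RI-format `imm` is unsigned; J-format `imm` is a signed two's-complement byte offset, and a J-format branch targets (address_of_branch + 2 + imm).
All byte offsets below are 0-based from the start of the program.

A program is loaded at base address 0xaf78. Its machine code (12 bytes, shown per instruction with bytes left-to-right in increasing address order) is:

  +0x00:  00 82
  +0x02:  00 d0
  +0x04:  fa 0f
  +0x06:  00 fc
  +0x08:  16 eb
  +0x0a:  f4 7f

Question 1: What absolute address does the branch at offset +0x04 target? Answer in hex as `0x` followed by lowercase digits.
0xaf78

[04] fa 0f → 0x0ffa
  op=0x0ffa>>12=0x0 ⇒ bnz (J)
  imm@[11:0]=0xffa (s12→-6) ⇒ $-6
  target = base 0xaf78 + off 0x04 + 2 + imm -6 = 0xaf78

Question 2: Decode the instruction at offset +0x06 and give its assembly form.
neg bp

off 0x06: read 00 fc as little → 0xfc00
  opcode bits[15:12]=0xf: neg/R
  rd: (w>>9)&0x7=0x6 → bp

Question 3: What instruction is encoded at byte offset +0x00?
not bx

+0x00: 00 82 ⇒ word 0x8200 (little)
  opcode bits[15:12]=0x8: not/R
  [11:9] rd=1 = bx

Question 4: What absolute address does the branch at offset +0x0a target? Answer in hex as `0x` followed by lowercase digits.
0xaf78

+0x0a: f4 7f ⇒ word 0x7ff4 (little)
  opcode bits[15:12]=0x7: jsr/J
  imm@[11:0]=0xff4 (s12→-12) ⇒ $-12
  target = base 0xaf78 + off 0x0a + 2 + imm -12 = 0xaf78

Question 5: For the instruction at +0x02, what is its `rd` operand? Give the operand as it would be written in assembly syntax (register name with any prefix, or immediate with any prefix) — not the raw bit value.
ax

[02] 00 d0 → 0xd000
  opcode bits[15:12]=0xd: lsl/RR
  rd@[11:9]=0x0 ⇒ ax
  rs@[8:6]=0x0 ⇒ ax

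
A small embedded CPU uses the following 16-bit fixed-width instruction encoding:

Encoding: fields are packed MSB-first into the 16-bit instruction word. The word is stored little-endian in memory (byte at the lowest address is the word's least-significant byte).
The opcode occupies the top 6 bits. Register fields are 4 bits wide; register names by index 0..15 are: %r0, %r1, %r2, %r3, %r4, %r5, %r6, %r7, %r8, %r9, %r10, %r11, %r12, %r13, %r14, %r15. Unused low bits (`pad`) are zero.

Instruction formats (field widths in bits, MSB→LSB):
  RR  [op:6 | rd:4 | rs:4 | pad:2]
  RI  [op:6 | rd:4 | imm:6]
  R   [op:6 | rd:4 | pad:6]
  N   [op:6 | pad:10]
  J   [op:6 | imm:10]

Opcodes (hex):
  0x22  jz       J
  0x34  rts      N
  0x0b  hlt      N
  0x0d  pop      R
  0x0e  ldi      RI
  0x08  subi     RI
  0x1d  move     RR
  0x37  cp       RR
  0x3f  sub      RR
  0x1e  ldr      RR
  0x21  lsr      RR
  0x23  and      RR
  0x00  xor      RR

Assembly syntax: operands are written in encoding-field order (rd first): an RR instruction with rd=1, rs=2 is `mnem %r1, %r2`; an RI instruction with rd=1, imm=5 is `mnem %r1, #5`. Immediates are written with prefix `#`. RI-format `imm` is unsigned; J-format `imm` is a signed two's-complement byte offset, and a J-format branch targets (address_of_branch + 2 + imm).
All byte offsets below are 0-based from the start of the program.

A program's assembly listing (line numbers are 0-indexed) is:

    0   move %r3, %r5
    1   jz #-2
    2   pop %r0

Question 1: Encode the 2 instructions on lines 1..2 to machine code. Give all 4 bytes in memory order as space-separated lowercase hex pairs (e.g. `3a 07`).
line 1 (jz): pack op=0x22:6|imm=-2:10 = 0x8bfe; little→ fe 8b
line 2 (pop): pack op=0xd:6|rd=0:4|pad=0:6 = 0x3400; little→ 00 34

fe 8b 00 34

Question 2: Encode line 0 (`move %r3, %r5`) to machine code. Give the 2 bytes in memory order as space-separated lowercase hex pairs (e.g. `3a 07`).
d4 74

L0: move op=0x1d:6|rd=3:4|rs=5:4|pad=0:2 ⇒ 0x74d4 ⇒ little d4 74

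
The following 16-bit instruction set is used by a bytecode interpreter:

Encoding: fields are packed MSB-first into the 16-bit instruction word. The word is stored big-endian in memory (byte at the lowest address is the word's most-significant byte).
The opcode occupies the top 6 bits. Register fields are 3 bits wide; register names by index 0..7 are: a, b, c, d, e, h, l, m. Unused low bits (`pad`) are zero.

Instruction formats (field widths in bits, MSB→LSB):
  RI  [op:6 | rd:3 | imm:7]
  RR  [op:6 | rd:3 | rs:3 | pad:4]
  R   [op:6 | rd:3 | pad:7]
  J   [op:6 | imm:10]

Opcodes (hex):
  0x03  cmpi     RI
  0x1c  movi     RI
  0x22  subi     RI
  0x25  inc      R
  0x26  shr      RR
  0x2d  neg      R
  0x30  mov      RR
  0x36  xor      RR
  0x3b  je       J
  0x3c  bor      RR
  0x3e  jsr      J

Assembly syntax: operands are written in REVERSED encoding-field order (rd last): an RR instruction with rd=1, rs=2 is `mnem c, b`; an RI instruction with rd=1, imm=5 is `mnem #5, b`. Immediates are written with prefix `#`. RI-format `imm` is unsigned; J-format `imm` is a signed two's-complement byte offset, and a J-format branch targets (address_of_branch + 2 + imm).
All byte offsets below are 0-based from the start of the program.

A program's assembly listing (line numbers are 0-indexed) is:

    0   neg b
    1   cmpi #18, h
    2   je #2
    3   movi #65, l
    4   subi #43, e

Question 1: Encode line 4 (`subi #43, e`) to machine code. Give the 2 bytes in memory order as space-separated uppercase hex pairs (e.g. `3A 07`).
4. subi fields op=0x22:6|rd=4:3|imm=43:7 → word 8a2bh → 8a 2b

8A 2B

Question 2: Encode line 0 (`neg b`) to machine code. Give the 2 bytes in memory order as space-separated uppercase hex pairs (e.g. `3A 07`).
line 0 (neg): pack op=0x2d:6|rd=1:3|pad=0:7 = 0xb480; big→ b4 80

B4 80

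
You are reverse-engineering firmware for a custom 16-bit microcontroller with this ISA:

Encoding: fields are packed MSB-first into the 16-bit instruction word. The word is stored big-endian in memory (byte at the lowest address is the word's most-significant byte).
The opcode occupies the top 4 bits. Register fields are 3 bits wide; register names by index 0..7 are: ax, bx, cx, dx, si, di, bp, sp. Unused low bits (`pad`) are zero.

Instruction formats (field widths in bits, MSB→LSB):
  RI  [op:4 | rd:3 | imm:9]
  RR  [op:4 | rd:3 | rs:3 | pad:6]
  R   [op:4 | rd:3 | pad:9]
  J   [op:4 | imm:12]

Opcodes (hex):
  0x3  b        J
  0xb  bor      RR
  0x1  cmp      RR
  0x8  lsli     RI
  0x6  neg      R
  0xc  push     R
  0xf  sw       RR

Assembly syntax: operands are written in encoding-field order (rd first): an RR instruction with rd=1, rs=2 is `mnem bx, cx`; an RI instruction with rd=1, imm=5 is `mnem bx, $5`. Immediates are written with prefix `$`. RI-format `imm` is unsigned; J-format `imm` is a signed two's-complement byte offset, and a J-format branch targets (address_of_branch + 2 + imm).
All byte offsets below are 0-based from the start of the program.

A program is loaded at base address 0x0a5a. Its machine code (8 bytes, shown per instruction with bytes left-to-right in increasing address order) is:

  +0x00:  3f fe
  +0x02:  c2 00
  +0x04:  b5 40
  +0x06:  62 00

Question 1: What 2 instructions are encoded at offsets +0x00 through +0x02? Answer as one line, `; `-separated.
@+00  big-endian(3f fe) = 0x3ffe
  top 4b → 0x3 → b [J]
  imm: (w>>0)&0xfff=0xffe (s12→-2) → $-2
@+02  big-endian(c2 00) = 0xc200
  top 4b → 0xc → push [R]
  rd: (w>>9)&0x7=0x1 → bx

b $-2; push bx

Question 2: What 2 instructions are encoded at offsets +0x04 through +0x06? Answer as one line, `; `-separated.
+0x04: b5 40 ⇒ word 0xb540 (big)
  top 4b → 0xb → bor [RR]
  rd: (w>>9)&0x7=0x2 → cx
  rs: (w>>6)&0x7=0x5 → di
+0x06: 62 00 ⇒ word 0x6200 (big)
  top 4b → 0x6 → neg [R]
  rd: (w>>9)&0x7=0x1 → bx

bor cx, di; neg bx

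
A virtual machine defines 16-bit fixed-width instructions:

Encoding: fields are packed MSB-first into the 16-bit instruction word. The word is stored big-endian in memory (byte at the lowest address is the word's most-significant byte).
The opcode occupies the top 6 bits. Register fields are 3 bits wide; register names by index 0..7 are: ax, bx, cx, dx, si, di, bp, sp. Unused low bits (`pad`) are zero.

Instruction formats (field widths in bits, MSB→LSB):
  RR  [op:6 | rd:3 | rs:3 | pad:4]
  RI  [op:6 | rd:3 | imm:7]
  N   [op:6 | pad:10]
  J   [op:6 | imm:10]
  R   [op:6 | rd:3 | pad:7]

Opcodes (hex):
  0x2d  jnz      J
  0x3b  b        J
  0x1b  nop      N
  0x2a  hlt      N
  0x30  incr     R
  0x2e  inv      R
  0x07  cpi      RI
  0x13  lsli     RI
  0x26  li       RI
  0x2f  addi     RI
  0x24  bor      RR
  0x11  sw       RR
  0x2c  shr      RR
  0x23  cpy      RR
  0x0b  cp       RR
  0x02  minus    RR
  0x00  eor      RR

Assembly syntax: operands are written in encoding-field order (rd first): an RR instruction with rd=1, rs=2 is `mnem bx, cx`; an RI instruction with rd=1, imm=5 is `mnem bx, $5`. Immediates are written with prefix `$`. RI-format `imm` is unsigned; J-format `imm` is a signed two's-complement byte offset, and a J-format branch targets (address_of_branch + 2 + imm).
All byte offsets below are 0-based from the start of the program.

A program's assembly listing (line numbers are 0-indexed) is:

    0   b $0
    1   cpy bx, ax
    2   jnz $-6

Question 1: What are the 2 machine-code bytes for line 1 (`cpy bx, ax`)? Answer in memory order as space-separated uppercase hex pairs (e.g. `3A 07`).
8C 80

L1: cpy op=0x23:6|rd=1:3|rs=0:3|pad=0:4 ⇒ 0x8c80 ⇒ big 8c 80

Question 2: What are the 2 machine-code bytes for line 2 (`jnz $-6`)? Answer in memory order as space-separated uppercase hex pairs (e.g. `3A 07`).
L2: jnz op=0x2d:6|imm=-6:10 ⇒ 0xb7fa ⇒ big b7 fa

B7 FA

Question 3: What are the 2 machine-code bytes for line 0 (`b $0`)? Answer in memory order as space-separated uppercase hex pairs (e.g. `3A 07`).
EC 00

0. b fields op=0x3b:6|imm=0:10 → word ec00h → ec 00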